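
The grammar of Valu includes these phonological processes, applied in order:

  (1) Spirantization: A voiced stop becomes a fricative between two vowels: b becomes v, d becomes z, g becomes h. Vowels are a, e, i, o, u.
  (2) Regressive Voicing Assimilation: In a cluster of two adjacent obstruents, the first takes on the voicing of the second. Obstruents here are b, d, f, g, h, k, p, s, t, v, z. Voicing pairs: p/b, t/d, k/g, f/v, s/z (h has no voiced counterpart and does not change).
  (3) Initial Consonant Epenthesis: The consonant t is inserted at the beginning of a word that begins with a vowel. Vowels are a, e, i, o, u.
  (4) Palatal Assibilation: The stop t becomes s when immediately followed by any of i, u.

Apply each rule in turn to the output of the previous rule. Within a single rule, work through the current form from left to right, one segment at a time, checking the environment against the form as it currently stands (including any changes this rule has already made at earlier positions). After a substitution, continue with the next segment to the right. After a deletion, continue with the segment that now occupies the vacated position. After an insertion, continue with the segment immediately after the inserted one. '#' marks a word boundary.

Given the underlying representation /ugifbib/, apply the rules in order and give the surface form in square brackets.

[suhivbib]

(1) Spirantization: [ugifbib] → [uhifbib]
(2) Regressive Voicing Assimilation: [uhifbib] → [uhivbib]
(3) Initial Consonant Epenthesis: [uhivbib] → [tuhivbib]
(4) Palatal Assibilation: [tuhivbib] → [suhivbib]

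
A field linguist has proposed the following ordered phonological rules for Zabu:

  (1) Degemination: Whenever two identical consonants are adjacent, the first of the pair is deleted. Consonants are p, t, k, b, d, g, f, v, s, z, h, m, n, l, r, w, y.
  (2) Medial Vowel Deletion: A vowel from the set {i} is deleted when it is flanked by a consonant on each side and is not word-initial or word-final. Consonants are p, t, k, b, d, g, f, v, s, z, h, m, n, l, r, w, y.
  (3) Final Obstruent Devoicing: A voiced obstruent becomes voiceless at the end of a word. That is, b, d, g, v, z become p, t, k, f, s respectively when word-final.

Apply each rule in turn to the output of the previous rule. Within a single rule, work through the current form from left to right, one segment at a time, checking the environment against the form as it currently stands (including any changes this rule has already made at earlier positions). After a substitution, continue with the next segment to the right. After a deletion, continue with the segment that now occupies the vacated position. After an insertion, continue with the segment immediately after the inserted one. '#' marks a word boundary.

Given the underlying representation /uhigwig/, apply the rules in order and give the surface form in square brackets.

[uhgwk]

(1) Degemination: no change — [uhigwig]
(2) Medial Vowel Deletion: [uhigwig] → [uhgwg]
(3) Final Obstruent Devoicing: [uhgwg] → [uhgwk]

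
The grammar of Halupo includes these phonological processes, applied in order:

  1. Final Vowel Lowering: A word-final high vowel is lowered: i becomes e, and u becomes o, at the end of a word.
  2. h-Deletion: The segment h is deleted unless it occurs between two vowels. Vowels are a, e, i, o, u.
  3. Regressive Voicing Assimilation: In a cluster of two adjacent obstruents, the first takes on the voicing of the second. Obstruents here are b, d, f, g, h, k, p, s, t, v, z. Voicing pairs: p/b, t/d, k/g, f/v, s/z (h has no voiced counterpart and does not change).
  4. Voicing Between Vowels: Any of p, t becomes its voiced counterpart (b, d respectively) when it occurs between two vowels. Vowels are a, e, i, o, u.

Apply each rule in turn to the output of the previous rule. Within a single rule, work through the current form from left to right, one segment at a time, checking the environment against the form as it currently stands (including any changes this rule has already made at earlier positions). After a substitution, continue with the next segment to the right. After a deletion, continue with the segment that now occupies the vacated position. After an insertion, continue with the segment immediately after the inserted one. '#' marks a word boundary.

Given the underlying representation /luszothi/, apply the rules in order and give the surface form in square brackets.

1 Final Vowel Lowering: [luszothi] → [luszothe]
2 h-Deletion: [luszothe] → [luszote]
3 Regressive Voicing Assimilation: [luszote] → [luzzote]
4 Voicing Between Vowels: [luzzote] → [luzzode]

[luzzode]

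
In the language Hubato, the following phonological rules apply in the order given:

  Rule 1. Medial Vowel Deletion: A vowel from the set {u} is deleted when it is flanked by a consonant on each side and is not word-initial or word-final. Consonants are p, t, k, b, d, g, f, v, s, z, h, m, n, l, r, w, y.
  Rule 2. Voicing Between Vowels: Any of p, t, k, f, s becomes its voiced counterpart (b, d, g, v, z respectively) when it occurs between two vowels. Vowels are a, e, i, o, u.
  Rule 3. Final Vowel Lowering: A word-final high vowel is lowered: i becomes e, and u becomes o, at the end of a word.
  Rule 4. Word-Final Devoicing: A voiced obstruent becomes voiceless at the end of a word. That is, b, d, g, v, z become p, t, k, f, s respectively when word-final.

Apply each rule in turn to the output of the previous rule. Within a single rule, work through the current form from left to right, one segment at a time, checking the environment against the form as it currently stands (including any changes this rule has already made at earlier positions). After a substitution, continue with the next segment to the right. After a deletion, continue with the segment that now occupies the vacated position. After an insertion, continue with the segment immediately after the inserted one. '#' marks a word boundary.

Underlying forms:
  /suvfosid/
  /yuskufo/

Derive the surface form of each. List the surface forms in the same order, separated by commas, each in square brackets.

/suvfosid/:
  Rule 1 Medial Vowel Deletion: [suvfosid] → [svfosid]
  Rule 2 Voicing Between Vowels: [svfosid] → [svfozid]
  Rule 3 Final Vowel Lowering: no change — [svfozid]
  Rule 4 Word-Final Devoicing: [svfozid] → [svfozit]
/yuskufo/:
  Rule 1 Medial Vowel Deletion: [yuskufo] → [yskfo]
  Rule 2 Voicing Between Vowels: no change — [yskfo]
  Rule 3 Final Vowel Lowering: no change — [yskfo]
  Rule 4 Word-Final Devoicing: no change — [yskfo]

[svfozit], [yskfo]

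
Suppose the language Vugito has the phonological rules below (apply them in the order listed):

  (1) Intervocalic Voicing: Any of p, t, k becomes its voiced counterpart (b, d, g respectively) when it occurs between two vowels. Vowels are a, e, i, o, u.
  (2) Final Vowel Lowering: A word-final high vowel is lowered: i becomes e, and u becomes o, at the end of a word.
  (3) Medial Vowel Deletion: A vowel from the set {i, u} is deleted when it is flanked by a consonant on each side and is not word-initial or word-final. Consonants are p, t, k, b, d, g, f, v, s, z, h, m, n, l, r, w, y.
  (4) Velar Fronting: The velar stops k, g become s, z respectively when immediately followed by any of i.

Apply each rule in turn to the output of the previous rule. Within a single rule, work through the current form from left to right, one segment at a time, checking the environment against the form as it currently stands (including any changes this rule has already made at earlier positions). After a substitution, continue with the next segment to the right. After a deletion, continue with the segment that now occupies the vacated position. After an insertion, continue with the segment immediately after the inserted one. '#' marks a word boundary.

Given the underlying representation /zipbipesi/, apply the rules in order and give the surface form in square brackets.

(1) Intervocalic Voicing: [zipbipesi] → [zipbibesi]
(2) Final Vowel Lowering: [zipbibesi] → [zipbibese]
(3) Medial Vowel Deletion: [zipbibese] → [zpbbese]
(4) Velar Fronting: no change — [zpbbese]

[zpbbese]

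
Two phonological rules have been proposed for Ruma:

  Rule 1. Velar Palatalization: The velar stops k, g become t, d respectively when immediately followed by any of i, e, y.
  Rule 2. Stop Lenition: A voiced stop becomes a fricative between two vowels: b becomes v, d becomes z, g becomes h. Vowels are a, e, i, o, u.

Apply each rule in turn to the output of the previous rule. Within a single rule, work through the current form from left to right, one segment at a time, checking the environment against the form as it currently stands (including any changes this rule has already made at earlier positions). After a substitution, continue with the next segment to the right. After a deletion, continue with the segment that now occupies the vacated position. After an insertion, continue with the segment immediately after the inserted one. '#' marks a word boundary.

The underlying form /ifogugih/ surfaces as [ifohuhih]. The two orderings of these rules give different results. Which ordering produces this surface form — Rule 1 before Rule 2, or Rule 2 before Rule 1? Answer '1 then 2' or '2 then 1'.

Order 1 then 2:
  1 Velar Palatalization: [ifogugih] → [ifogudih]
  2 Stop Lenition: [ifogudih] → [ifohuzih]
  result: [ifohuzih]
Order 2 then 1:
  2 Stop Lenition: [ifogugih] → [ifohuhih]
  1 Velar Palatalization: no change — [ifohuhih]
  result: [ifohuhih]

2 then 1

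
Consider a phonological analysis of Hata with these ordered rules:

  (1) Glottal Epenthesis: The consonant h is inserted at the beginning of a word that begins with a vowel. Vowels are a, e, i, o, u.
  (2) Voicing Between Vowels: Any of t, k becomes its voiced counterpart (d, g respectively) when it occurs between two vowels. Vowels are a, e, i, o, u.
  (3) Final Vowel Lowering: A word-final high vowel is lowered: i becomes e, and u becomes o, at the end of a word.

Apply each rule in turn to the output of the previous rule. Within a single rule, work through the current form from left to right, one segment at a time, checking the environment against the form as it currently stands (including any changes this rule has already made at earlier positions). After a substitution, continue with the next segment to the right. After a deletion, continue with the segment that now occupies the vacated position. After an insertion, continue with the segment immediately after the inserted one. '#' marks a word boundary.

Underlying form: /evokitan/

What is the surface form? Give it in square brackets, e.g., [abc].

[hevogidan]

(1) Glottal Epenthesis: [evokitan] → [hevokitan]
(2) Voicing Between Vowels: [hevokitan] → [hevogidan]
(3) Final Vowel Lowering: no change — [hevogidan]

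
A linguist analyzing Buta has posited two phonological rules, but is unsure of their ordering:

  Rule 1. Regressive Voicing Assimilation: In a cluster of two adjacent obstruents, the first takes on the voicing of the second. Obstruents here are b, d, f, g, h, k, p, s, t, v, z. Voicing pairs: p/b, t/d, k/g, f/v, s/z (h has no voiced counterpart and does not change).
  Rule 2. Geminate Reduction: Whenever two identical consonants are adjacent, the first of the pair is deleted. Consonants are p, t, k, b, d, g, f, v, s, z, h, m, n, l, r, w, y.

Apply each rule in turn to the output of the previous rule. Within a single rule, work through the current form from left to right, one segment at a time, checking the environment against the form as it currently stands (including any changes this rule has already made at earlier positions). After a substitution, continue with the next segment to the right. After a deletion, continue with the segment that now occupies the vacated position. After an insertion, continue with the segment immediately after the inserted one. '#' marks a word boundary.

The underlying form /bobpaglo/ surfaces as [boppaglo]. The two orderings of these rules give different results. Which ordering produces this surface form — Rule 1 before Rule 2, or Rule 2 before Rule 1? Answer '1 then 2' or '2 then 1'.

2 then 1

Order 1 then 2:
  1 Regressive Voicing Assimilation: [bobpaglo] → [boppaglo]
  2 Geminate Reduction: [boppaglo] → [bopaglo]
  result: [bopaglo]
Order 2 then 1:
  2 Geminate Reduction: no change — [bobpaglo]
  1 Regressive Voicing Assimilation: [bobpaglo] → [boppaglo]
  result: [boppaglo]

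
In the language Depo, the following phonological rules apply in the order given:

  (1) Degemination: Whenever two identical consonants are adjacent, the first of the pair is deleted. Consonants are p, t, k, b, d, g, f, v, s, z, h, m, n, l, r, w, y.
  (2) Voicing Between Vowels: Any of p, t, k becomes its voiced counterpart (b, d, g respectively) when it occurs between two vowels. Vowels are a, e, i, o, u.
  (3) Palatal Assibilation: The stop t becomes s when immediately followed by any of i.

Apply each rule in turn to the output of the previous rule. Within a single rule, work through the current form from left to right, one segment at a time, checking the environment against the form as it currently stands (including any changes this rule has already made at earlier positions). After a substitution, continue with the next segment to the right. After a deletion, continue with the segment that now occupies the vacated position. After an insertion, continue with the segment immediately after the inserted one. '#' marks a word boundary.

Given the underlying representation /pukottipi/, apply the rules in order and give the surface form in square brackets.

[pugodibi]

(1) Degemination: [pukottipi] → [pukotipi]
(2) Voicing Between Vowels: [pukotipi] → [pugodibi]
(3) Palatal Assibilation: no change — [pugodibi]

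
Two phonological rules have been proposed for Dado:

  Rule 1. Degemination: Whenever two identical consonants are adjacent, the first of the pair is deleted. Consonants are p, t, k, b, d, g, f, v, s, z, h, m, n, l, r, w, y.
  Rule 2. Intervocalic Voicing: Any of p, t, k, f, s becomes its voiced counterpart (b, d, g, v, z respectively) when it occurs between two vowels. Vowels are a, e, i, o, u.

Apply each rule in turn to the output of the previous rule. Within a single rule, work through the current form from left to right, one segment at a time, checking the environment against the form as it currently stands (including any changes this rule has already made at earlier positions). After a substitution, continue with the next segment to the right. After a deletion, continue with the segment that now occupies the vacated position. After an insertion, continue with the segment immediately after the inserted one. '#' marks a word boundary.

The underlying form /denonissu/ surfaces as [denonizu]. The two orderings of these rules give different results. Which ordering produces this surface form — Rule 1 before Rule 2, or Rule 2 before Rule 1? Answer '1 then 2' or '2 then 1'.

1 then 2

Order 1 then 2:
  1 Degemination: [denonissu] → [denonisu]
  2 Intervocalic Voicing: [denonisu] → [denonizu]
  result: [denonizu]
Order 2 then 1:
  2 Intervocalic Voicing: no change — [denonissu]
  1 Degemination: [denonissu] → [denonisu]
  result: [denonisu]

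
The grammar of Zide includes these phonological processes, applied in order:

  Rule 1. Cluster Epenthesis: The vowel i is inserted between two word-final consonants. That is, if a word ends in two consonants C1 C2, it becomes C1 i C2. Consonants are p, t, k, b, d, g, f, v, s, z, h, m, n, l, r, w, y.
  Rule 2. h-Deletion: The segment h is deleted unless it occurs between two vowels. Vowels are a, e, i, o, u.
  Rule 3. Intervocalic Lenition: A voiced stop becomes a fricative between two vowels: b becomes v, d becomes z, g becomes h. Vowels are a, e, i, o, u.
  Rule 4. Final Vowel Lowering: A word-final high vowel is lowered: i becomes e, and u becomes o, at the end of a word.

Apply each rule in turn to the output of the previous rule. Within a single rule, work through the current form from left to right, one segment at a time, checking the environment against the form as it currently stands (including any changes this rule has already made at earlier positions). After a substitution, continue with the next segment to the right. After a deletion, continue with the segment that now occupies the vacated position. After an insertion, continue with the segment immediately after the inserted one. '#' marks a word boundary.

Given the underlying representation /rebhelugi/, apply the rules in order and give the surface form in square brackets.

[reveluhe]

Rule 1 Cluster Epenthesis: no change — [rebhelugi]
Rule 2 h-Deletion: [rebhelugi] → [rebelugi]
Rule 3 Intervocalic Lenition: [rebelugi] → [reveluhi]
Rule 4 Final Vowel Lowering: [reveluhi] → [reveluhe]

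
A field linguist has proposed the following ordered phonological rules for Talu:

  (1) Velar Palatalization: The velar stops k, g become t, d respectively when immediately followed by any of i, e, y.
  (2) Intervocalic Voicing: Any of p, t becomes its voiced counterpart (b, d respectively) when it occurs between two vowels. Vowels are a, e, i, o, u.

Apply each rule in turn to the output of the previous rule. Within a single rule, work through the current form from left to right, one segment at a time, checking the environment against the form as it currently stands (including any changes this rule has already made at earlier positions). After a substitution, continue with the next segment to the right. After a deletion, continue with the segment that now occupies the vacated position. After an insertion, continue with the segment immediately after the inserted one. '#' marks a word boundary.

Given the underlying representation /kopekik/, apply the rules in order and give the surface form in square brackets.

(1) Velar Palatalization: [kopekik] → [kopetik]
(2) Intervocalic Voicing: [kopetik] → [kobedik]

[kobedik]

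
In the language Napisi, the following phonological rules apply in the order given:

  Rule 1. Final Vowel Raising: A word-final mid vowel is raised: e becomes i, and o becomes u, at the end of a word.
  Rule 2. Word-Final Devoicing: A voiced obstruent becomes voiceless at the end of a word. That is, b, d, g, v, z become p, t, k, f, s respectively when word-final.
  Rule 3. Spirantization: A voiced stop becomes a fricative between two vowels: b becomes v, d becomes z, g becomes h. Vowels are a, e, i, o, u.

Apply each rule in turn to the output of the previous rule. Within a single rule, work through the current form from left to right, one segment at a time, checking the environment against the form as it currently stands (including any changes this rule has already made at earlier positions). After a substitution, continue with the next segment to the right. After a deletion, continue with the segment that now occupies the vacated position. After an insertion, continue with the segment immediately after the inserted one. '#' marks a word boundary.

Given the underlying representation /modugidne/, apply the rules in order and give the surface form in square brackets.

[mozuhidni]

Rule 1 Final Vowel Raising: [modugidne] → [modugidni]
Rule 2 Word-Final Devoicing: no change — [modugidni]
Rule 3 Spirantization: [modugidni] → [mozuhidni]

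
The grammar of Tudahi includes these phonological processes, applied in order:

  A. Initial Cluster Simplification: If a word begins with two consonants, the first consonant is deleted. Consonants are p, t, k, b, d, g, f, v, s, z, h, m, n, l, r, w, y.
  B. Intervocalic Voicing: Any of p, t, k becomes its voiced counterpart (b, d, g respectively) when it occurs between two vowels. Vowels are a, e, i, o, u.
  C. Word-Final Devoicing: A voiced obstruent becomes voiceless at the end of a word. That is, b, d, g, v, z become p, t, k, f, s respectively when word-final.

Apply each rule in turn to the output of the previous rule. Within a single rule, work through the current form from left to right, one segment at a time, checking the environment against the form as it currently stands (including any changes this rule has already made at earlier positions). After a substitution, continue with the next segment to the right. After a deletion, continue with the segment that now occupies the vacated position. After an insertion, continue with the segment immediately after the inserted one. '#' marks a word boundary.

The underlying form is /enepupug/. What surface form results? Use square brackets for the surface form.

[enebubuk]

A Initial Cluster Simplification: no change — [enepupug]
B Intervocalic Voicing: [enepupug] → [enebubug]
C Word-Final Devoicing: [enebubug] → [enebubuk]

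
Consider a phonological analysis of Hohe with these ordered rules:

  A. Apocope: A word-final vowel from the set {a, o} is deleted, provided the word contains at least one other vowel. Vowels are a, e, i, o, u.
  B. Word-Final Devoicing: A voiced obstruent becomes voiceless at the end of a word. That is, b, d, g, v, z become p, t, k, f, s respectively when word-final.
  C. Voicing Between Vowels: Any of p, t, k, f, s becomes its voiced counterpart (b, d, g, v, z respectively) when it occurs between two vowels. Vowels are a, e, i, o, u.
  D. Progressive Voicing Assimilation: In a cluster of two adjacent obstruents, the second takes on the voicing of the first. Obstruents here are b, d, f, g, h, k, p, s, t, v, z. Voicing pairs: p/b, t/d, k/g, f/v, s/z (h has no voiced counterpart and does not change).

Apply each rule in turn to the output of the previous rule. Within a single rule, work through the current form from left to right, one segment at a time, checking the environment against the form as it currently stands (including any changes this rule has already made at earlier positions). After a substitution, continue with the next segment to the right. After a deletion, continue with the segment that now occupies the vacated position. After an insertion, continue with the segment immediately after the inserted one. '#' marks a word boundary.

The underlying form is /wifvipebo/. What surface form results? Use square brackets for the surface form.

A Apocope: [wifvipebo] → [wifvipeb]
B Word-Final Devoicing: [wifvipeb] → [wifvipep]
C Voicing Between Vowels: [wifvipep] → [wifvibep]
D Progressive Voicing Assimilation: [wifvibep] → [wiffibep]

[wiffibep]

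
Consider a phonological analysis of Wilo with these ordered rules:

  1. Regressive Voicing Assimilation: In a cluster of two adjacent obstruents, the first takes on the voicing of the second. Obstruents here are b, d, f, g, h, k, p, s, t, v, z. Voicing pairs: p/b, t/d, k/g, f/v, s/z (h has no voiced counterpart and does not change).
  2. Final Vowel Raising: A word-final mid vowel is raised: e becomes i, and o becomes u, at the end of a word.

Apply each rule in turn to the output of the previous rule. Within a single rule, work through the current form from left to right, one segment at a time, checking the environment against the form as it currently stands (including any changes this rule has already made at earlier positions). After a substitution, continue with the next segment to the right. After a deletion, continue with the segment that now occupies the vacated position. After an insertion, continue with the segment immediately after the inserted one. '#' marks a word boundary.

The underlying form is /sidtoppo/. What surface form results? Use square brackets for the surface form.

[sittoppu]

1 Regressive Voicing Assimilation: [sidtoppo] → [sittoppo]
2 Final Vowel Raising: [sittoppo] → [sittoppu]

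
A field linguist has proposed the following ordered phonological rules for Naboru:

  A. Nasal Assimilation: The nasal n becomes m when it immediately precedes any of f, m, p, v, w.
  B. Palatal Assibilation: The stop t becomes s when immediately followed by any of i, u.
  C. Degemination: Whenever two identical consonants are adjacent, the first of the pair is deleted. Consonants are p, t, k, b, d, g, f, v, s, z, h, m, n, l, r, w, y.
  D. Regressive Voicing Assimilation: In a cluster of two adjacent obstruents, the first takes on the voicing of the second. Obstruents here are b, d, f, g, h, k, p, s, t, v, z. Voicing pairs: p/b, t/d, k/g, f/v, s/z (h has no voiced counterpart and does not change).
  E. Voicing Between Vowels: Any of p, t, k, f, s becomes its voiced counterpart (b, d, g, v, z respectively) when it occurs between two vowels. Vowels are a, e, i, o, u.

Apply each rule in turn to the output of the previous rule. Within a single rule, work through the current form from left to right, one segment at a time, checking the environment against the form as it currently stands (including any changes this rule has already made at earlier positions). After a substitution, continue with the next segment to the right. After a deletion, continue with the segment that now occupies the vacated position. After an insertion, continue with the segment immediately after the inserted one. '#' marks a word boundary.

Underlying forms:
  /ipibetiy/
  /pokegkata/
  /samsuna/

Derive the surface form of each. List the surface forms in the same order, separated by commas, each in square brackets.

/ipibetiy/:
  A Nasal Assimilation: no change — [ipibetiy]
  B Palatal Assibilation: [ipibetiy] → [ipibesiy]
  C Degemination: no change — [ipibesiy]
  D Regressive Voicing Assimilation: no change — [ipibesiy]
  E Voicing Between Vowels: [ipibesiy] → [ibibeziy]
/pokegkata/:
  A Nasal Assimilation: no change — [pokegkata]
  B Palatal Assibilation: no change — [pokegkata]
  C Degemination: no change — [pokegkata]
  D Regressive Voicing Assimilation: [pokegkata] → [pokekkata]
  E Voicing Between Vowels: [pokekkata] → [pogekkada]
/samsuna/:
  A Nasal Assimilation: no change — [samsuna]
  B Palatal Assibilation: no change — [samsuna]
  C Degemination: no change — [samsuna]
  D Regressive Voicing Assimilation: no change — [samsuna]
  E Voicing Between Vowels: no change — [samsuna]

[ibibeziy], [pogekkada], [samsuna]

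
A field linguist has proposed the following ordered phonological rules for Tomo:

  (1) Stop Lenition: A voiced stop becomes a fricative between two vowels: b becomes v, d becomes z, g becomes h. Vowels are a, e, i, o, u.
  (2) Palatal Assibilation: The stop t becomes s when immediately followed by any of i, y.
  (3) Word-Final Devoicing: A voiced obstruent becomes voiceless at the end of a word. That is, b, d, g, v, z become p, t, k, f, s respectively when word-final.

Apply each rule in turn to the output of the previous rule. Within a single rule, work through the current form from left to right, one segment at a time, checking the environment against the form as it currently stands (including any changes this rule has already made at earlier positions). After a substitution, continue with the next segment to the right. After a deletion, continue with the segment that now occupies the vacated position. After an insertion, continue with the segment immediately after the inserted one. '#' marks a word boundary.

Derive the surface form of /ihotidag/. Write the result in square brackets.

[ihosizak]

(1) Stop Lenition: [ihotidag] → [ihotizag]
(2) Palatal Assibilation: [ihotizag] → [ihosizag]
(3) Word-Final Devoicing: [ihosizag] → [ihosizak]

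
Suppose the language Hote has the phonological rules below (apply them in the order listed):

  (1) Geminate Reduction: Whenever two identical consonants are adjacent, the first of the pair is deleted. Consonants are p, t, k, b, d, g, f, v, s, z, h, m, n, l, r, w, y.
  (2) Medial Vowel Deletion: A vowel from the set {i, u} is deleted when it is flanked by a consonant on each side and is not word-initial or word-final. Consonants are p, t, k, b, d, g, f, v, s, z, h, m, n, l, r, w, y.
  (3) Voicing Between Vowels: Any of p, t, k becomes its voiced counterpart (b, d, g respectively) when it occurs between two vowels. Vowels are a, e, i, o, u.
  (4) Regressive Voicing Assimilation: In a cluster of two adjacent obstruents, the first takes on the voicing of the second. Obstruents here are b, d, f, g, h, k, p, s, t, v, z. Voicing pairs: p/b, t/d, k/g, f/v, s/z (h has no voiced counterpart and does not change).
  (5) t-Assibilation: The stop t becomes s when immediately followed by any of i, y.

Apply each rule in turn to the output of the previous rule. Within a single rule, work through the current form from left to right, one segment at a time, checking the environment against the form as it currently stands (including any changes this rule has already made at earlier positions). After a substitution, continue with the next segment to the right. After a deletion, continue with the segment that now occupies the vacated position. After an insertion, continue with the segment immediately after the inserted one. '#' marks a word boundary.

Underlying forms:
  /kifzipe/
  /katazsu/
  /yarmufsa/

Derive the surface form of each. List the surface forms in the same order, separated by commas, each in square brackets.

[kvspe], [kadassu], [yarmfsa]

/kifzipe/:
  (1) Geminate Reduction: no change — [kifzipe]
  (2) Medial Vowel Deletion: [kifzipe] → [kfzpe]
  (3) Voicing Between Vowels: no change — [kfzpe]
  (4) Regressive Voicing Assimilation: [kfzpe] → [kvspe]
  (5) t-Assibilation: no change — [kvspe]
/katazsu/:
  (1) Geminate Reduction: no change — [katazsu]
  (2) Medial Vowel Deletion: no change — [katazsu]
  (3) Voicing Between Vowels: [katazsu] → [kadazsu]
  (4) Regressive Voicing Assimilation: [kadazsu] → [kadassu]
  (5) t-Assibilation: no change — [kadassu]
/yarmufsa/:
  (1) Geminate Reduction: no change — [yarmufsa]
  (2) Medial Vowel Deletion: [yarmufsa] → [yarmfsa]
  (3) Voicing Between Vowels: no change — [yarmfsa]
  (4) Regressive Voicing Assimilation: no change — [yarmfsa]
  (5) t-Assibilation: no change — [yarmfsa]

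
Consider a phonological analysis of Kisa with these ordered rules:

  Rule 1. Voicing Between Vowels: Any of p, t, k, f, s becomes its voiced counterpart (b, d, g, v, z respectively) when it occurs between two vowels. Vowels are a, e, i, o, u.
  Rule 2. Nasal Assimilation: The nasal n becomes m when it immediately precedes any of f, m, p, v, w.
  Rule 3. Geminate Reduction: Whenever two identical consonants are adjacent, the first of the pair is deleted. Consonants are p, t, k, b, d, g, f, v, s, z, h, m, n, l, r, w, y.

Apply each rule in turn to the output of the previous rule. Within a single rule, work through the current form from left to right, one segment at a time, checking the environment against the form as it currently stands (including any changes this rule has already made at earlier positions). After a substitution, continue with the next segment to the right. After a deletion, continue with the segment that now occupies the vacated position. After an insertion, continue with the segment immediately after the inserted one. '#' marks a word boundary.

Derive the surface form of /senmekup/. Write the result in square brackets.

Rule 1 Voicing Between Vowels: [senmekup] → [senmegup]
Rule 2 Nasal Assimilation: [senmegup] → [semmegup]
Rule 3 Geminate Reduction: [semmegup] → [semegup]

[semegup]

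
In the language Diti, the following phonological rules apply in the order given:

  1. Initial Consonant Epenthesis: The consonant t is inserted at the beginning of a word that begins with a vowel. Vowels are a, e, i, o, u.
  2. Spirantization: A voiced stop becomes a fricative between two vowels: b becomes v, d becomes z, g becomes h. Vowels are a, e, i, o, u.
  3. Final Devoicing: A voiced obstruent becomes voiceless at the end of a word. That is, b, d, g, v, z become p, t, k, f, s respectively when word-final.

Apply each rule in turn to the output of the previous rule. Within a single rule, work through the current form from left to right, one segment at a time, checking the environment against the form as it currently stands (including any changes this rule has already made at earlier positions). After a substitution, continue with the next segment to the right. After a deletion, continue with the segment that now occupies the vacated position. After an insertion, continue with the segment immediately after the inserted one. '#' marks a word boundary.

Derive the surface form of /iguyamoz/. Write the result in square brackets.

1 Initial Consonant Epenthesis: [iguyamoz] → [tiguyamoz]
2 Spirantization: [tiguyamoz] → [tihuyamoz]
3 Final Devoicing: [tihuyamoz] → [tihuyamos]

[tihuyamos]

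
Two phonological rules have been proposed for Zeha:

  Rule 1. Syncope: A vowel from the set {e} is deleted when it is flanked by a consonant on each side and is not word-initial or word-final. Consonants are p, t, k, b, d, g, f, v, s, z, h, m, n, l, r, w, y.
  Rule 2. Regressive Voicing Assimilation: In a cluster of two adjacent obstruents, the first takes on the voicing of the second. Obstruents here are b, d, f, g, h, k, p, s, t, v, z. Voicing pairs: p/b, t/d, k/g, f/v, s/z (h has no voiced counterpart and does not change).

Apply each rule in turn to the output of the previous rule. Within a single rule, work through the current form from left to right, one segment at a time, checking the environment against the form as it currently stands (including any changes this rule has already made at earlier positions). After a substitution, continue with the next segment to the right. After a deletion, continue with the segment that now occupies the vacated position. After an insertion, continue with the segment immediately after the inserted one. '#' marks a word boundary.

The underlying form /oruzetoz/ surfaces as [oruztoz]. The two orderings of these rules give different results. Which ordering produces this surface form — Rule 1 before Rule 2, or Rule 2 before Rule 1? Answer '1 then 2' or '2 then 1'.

Order 1 then 2:
  1 Syncope: [oruzetoz] → [oruztoz]
  2 Regressive Voicing Assimilation: [oruztoz] → [orustoz]
  result: [orustoz]
Order 2 then 1:
  2 Regressive Voicing Assimilation: no change — [oruzetoz]
  1 Syncope: [oruzetoz] → [oruztoz]
  result: [oruztoz]

2 then 1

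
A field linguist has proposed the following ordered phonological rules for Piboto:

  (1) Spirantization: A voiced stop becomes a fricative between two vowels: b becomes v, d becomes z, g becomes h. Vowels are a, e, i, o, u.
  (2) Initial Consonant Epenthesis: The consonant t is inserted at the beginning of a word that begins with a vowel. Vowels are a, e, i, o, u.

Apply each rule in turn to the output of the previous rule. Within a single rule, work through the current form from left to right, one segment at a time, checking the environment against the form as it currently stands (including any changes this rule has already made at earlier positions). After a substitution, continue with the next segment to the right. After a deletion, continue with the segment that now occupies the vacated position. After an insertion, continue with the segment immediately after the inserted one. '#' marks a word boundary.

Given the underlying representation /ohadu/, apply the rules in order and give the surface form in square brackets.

[tohazu]

(1) Spirantization: [ohadu] → [ohazu]
(2) Initial Consonant Epenthesis: [ohazu] → [tohazu]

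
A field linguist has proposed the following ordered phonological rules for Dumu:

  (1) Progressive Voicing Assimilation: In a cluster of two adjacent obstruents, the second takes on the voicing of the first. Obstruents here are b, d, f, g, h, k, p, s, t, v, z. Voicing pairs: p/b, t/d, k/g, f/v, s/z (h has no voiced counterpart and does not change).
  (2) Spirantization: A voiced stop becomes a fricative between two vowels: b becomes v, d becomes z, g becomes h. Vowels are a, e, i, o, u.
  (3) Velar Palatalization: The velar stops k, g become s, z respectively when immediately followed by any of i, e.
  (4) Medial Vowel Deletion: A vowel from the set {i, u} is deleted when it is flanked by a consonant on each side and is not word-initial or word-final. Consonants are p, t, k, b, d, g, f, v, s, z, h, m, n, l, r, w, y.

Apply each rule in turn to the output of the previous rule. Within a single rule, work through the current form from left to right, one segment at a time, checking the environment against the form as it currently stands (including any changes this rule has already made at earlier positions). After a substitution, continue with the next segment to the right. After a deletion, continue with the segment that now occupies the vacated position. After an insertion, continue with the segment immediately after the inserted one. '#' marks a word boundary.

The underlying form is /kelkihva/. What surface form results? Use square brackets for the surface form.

[selshfa]

(1) Progressive Voicing Assimilation: [kelkihva] → [kelkihfa]
(2) Spirantization: no change — [kelkihfa]
(3) Velar Palatalization: [kelkihfa] → [selsihfa]
(4) Medial Vowel Deletion: [selsihfa] → [selshfa]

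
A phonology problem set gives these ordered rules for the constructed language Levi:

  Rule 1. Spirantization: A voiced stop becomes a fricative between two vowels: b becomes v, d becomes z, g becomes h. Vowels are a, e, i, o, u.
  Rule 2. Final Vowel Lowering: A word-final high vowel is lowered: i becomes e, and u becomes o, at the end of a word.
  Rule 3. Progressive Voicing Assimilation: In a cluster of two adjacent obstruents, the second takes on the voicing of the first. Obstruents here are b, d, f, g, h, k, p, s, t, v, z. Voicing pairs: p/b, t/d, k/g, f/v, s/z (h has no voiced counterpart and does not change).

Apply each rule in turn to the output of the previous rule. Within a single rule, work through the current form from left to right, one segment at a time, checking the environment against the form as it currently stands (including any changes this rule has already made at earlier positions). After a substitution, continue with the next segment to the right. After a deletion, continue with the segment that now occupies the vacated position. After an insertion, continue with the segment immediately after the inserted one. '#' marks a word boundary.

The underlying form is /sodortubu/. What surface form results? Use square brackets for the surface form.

[sozortuvo]

Rule 1 Spirantization: [sodortubu] → [sozortuvu]
Rule 2 Final Vowel Lowering: [sozortuvu] → [sozortuvo]
Rule 3 Progressive Voicing Assimilation: no change — [sozortuvo]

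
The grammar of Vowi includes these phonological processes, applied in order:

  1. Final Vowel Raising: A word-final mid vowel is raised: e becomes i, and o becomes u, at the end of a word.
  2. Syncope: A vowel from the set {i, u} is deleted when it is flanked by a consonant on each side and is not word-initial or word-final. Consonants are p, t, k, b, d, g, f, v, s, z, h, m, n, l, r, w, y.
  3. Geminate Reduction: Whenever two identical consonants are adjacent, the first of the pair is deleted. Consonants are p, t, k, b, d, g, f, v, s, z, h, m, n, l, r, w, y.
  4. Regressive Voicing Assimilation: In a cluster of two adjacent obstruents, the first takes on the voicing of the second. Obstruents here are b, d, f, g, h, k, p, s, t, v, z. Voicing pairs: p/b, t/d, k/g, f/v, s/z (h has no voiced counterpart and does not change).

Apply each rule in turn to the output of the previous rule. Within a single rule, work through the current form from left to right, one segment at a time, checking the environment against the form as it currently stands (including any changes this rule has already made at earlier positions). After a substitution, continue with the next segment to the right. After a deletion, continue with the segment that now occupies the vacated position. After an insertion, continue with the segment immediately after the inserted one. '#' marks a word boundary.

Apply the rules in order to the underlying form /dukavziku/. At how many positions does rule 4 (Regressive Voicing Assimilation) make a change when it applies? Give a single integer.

1 Final Vowel Raising: no change — [dukavziku]
2 Syncope: [dukavziku] → [dkavzku]
3 Geminate Reduction: no change — [dkavzku]
4 Regressive Voicing Assimilation: [dkavzku] → [tkavsku]
Rule 4 changed 2 position(s).

2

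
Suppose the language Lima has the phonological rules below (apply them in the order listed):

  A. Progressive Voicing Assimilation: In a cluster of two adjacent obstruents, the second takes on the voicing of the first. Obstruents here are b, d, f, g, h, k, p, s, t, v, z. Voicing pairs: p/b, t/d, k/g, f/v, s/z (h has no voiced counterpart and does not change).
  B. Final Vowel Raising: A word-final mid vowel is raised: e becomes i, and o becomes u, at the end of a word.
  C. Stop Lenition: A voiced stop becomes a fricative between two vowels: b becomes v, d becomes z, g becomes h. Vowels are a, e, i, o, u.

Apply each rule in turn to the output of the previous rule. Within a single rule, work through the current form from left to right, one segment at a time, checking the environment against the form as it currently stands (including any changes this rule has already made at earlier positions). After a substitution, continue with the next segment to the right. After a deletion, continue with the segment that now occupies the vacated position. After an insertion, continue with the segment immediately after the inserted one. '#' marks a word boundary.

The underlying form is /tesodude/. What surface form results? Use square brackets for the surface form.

A Progressive Voicing Assimilation: no change — [tesodude]
B Final Vowel Raising: [tesodude] → [tesodudi]
C Stop Lenition: [tesodudi] → [tesozuzi]

[tesozuzi]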